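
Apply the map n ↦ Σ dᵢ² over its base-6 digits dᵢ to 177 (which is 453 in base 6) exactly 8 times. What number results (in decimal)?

177 = (4,5,3)_6 → 50
50 = (1,2,2)_6 → 9
9 = (1,3)_6 → 10
10 = (1,4)_6 → 17
17 = (2,5)_6 → 29
29 = (4,5)_6 → 41
41 = (1,0,5)_6 → 26
26 = (4,2)_6 → 20

20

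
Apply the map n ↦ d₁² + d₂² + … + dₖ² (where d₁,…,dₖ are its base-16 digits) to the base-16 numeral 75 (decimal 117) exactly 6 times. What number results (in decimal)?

117 = (7,5)_16 → 7² + 5² = 74
74 = (4,10)_16 → 4² + 10² = 116
116 = (7,4)_16 → 7² + 4² = 65
65 = (4,1)_16 → 4² + 1² = 17
17 = (1,1)_16 → 1² + 1² = 2
2 = (2)_16 → 2² = 4

4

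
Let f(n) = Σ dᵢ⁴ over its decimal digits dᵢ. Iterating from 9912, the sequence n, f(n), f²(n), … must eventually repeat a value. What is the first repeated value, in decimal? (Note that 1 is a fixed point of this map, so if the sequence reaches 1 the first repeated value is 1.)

9912 → 9⁴ + 9⁴ + 1⁴ + 2⁴ = 6561 + 6561 + 1 + 16 = 13139
13139 → 1⁴ + 3⁴ + 1⁴ + 3⁴ + 9⁴ = 1 + 81 + 1 + 81 + 6561 = 6725
6725 → 6⁴ + 7⁴ + 2⁴ + 5⁴ = 1296 + 2401 + 16 + 625 = 4338
4338 → 4⁴ + 3⁴ + 3⁴ + 8⁴ = 256 + 81 + 81 + 4096 = 4514
4514 → 4⁴ + 5⁴ + 1⁴ + 4⁴ = 256 + 625 + 1 + 256 = 1138
1138 → 1⁴ + 1⁴ + 3⁴ + 8⁴ = 1 + 1 + 81 + 4096 = 4179
4179 → 4⁴ + 1⁴ + 7⁴ + 9⁴ = 256 + 1 + 2401 + 6561 = 9219
9219 → 9⁴ + 2⁴ + 1⁴ + 9⁴ = 6561 + 16 + 1 + 6561 = 13139  — 13139 already appeared earlier.

13139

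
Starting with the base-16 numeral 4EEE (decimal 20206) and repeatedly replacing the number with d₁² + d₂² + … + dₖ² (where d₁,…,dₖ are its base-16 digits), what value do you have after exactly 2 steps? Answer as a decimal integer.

20206 = (4,14,14,14)_16 → 4² + 14² + 14² + 14² = 604
604 = (2,5,12)_16 → 2² + 5² + 12² = 173

173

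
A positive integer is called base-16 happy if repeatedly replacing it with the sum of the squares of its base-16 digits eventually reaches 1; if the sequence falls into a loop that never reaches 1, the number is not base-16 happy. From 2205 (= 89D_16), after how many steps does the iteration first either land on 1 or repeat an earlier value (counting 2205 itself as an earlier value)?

9

2205 = (8,9,13)_16 → 8² + 9² + 13² = 314
314 = (1,3,10)_16 → 1² + 3² + 10² = 110
110 = (6,14)_16 → 6² + 14² = 232
232 = (14,8)_16 → 14² + 8² = 260
260 = (1,0,4)_16 → 1² + 0² + 4² = 17
17 = (1,1)_16 → 1² + 1² = 2
2 = (2)_16 → 2² = 4
4 = (4)_16 → 4² = 16
16 = (1,0)_16 → 1² + 0² = 1  — reached 1.
That took 9 steps.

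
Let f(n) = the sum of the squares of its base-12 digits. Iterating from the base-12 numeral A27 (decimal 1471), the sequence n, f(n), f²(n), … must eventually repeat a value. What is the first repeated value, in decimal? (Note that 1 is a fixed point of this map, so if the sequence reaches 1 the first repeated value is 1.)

5

1471 = (10,2,7)_12 → 10² + 2² + 7² = 153
153 = (1,0,9)_12 → 1² + 0² + 9² = 82
82 = (6,10)_12 → 6² + 10² = 136
136 = (11,4)_12 → 11² + 4² = 137
137 = (11,5)_12 → 11² + 5² = 146
146 = (1,0,2)_12 → 1² + 0² + 2² = 5
5 = (5)_12 → 5² = 25
25 = (2,1)_12 → 2² + 1² = 5  — 5 already appeared earlier.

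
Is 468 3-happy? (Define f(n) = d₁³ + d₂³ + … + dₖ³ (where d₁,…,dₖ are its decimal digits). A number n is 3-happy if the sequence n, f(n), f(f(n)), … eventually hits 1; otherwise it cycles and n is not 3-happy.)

468 → 4³ + 6³ + 8³ = 64 + 216 + 512 = 792
792 → 7³ + 9³ + 2³ = 343 + 729 + 8 = 1080
1080 → 1³ + 0³ + 8³ + 0³ = 1 + 0 + 512 + 0 = 513
513 → 5³ + 1³ + 3³ = 125 + 1 + 27 = 153
153 → 1³ + 5³ + 3³ = 1 + 125 + 27 = 153  — 153 already seen; the sequence cycles without reaching 1.

not 3-happy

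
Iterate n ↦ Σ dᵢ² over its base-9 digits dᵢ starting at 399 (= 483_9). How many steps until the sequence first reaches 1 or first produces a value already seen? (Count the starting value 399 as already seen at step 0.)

4

399 = (4,8,3)_9 → 4² + 8² + 3² = 89
89 = (1,0,8)_9 → 1² + 0² + 8² = 65
65 = (7,2)_9 → 7² + 2² = 53
53 = (5,8)_9 → 5² + 8² = 89  — 89 repeats.
That took 4 steps.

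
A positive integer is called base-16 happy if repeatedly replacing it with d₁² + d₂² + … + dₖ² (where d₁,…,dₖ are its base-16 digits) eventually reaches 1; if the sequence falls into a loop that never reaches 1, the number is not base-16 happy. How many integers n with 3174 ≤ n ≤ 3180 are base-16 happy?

3174: 3174 → 216 → 233 → 277 → 27 → 122 → 149 → 106 → 136 → 128 → 64 → 16 → 1  (reaches 1)
3175: 3175 → 229 → 221 → 338 → 30 → 197 → 169 → 181 → 146 → 85 → 50 → 13 → 169  (repeats 169)
3176: 3176 → 244 → 241 → 226 → 200 → 208 → 169 → 181 → 146 → 85 → 50 → 13 → 169  (repeats 169)
3177: 3177 → 261 → 26 → 101 → 61 → 178 → 125 → 218 → 269 → 170 → 200 → 208 → 169 → 181 → 146 → 85 → 50 → 13 → 169  (repeats 169)
3178: 3178 → 280 → 66 → 20 → 17 → 2 → 4 → 16 → 1  (reaches 1)
3179: 3179 → 301 → 174 → 296 → 69 → 41 → 85 → 50 → 13 → 169 → 181 → 146 → 85  (repeats 85)
3180: 3180 → 324 → 33 → 5 → 25 → 82 → 29 → 170 → 200 → 208 → 169 → 181 → 146 → 85 → 50 → 13 → 169  (repeats 169)
base-16 happy: 3174, 3178

2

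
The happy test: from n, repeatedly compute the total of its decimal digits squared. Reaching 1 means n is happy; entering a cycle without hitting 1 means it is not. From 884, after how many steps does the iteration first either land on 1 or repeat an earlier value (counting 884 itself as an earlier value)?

14

884 → 8² + 8² + 4² = 64 + 64 + 16 = 144
144 → 1² + 4² + 4² = 1 + 16 + 16 = 33
33 → 3² + 3² = 9 + 9 = 18
18 → 1² + 8² = 1 + 64 = 65
65 → 6² + 5² = 36 + 25 = 61
61 → 6² + 1² = 36 + 1 = 37
37 → 3² + 7² = 9 + 49 = 58
58 → 5² + 8² = 25 + 64 = 89
89 → 8² + 9² = 64 + 81 = 145
145 → 1² + 4² + 5² = 1 + 16 + 25 = 42
42 → 4² + 2² = 16 + 4 = 20
20 → 2² + 0² = 4 + 0 = 4
4 → 4² = 16
16 → 1² + 6² = 1 + 36 = 37  — 37 repeats.
That took 14 steps.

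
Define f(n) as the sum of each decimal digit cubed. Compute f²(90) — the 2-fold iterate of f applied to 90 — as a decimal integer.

1080

90 → 729
729 → 1080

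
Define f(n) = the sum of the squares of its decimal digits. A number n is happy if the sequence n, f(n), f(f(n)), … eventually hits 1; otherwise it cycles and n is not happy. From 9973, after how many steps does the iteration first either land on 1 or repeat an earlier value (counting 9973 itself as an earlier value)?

15

9973 → 9² + 9² + 7² + 3² = 220
220 → 2² + 2² + 0² = 8
8 → 8² = 64
64 → 6² + 4² = 52
52 → 5² + 2² = 29
29 → 2² + 9² = 85
85 → 8² + 5² = 89
89 → 8² + 9² = 145
145 → 1² + 4² + 5² = 42
42 → 4² + 2² = 20
20 → 2² + 0² = 4
4 → 4² = 16
16 → 1² + 6² = 37
37 → 3² + 7² = 58
58 → 5² + 8² = 89  — 89 repeats.
That took 15 steps.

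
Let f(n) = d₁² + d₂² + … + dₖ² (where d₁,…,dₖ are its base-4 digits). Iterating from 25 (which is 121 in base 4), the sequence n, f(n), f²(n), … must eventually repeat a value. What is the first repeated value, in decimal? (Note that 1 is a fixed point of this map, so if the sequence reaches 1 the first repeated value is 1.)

25 = (1,2,1)_4 → 1² + 2² + 1² = 6
6 = (1,2)_4 → 1² + 2² = 5
5 = (1,1)_4 → 1² + 1² = 2
2 = (2)_4 → 2² = 4
4 = (1,0)_4 → 1² + 0² = 1  — reached the fixed point 1.
1 → 1, so 1 is the first repeated value.

1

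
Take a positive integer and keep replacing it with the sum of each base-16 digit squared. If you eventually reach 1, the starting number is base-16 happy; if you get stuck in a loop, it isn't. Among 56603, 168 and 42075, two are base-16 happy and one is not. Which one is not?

42075

56603: 56603 → 460 → 289 → 6 → 36 → 20 → 17 → 2 → 4 → 16 → 1  — reaches 1 (base-16 happy)
168: 168 → 164 → 116 → 65 → 17 → 2 → 4 → 16 → 1  — reaches 1 (base-16 happy)
42075: 42075 → 262 → 37 → 29 → 170 → 200 → 208 → 169 → 181 → 146 → 85 → 50 → 13 → 169  — repeats 169 (not base-16 happy)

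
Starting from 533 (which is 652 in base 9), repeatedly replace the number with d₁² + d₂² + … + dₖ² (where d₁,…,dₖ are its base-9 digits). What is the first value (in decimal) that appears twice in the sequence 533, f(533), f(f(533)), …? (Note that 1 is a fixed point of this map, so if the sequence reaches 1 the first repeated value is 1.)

65

533 = (6,5,2)_9 → 6² + 5² + 2² = 65
65 = (7,2)_9 → 7² + 2² = 53
53 = (5,8)_9 → 5² + 8² = 89
89 = (1,0,8)_9 → 1² + 0² + 8² = 65  — 65 already appeared earlier.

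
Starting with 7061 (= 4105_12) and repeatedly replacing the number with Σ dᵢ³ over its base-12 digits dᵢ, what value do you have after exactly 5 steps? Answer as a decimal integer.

7061 = (4,1,0,5)_12 → 190
190 = (1,3,10)_12 → 1028
1028 = (7,1,8)_12 → 856
856 = (5,11,4)_12 → 1520
1520 = (10,6,8)_12 → 1728

1728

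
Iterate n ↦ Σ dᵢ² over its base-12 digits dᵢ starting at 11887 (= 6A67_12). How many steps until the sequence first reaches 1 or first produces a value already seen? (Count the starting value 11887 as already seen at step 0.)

11887 = (6,10,6,7)_12 → 6² + 10² + 6² + 7² = 221
221 = (1,6,5)_12 → 1² + 6² + 5² = 62
62 = (5,2)_12 → 5² + 2² = 29
29 = (2,5)_12 → 2² + 5² = 29  — 29 repeats.
That took 4 steps.

4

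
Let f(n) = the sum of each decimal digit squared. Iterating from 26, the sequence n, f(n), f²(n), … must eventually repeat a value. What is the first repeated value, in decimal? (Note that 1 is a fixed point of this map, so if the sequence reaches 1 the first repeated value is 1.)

16

26 → 2² + 6² = 4 + 36 = 40
40 → 4² + 0² = 16 + 0 = 16
16 → 1² + 6² = 1 + 36 = 37
37 → 3² + 7² = 9 + 49 = 58
58 → 5² + 8² = 25 + 64 = 89
89 → 8² + 9² = 64 + 81 = 145
145 → 1² + 4² + 5² = 1 + 16 + 25 = 42
42 → 4² + 2² = 16 + 4 = 20
20 → 2² + 0² = 4 + 0 = 4
4 → 4² = 16  — 16 already appeared earlier.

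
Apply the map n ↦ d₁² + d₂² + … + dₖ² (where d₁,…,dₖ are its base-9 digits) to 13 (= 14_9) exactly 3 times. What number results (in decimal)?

13 = (1,4)_9 → 1² + 4² = 1 + 16 = 17
17 = (1,8)_9 → 1² + 8² = 1 + 64 = 65
65 = (7,2)_9 → 7² + 2² = 49 + 4 = 53

53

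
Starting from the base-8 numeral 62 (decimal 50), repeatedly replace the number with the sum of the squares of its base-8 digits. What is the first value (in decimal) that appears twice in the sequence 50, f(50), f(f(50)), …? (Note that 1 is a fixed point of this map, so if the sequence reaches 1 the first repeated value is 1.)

50 = (6,2)_8 → 6² + 2² = 36 + 4 = 40
40 = (5,0)_8 → 5² + 0² = 25 + 0 = 25
25 = (3,1)_8 → 3² + 1² = 9 + 1 = 10
10 = (1,2)_8 → 1² + 2² = 1 + 4 = 5
5 = (5)_8 → 5² = 25  — 25 already appeared earlier.

25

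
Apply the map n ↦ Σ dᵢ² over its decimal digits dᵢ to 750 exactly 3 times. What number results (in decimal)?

750 → 7² + 5² + 0² = 74
74 → 7² + 4² = 65
65 → 6² + 5² = 61

61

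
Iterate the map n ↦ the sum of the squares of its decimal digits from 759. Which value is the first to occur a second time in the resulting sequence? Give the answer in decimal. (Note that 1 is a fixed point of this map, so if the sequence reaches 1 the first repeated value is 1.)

16

759 → 7² + 5² + 9² = 155
155 → 1² + 5² + 5² = 51
51 → 5² + 1² = 26
26 → 2² + 6² = 40
40 → 4² + 0² = 16
16 → 1² + 6² = 37
37 → 3² + 7² = 58
58 → 5² + 8² = 89
89 → 8² + 9² = 145
145 → 1² + 4² + 5² = 42
42 → 4² + 2² = 20
20 → 2² + 0² = 4
4 → 4² = 16  — 16 already appeared earlier.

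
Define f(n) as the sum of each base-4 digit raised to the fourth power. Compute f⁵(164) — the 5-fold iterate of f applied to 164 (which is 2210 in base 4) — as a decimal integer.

164 = (2,2,1,0)_4 → 2⁴ + 2⁴ + 1⁴ + 0⁴ = 16 + 16 + 1 + 0 = 33
33 = (2,0,1)_4 → 2⁴ + 0⁴ + 1⁴ = 16 + 0 + 1 = 17
17 = (1,0,1)_4 → 1⁴ + 0⁴ + 1⁴ = 1 + 0 + 1 = 2
2 = (2)_4 → 2⁴ = 16
16 = (1,0,0)_4 → 1⁴ + 0⁴ + 0⁴ = 1 + 0 + 0 = 1

1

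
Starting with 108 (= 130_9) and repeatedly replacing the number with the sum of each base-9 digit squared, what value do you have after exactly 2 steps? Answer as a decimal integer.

2

108 = (1,3,0)_9 → 10
10 = (1,1)_9 → 2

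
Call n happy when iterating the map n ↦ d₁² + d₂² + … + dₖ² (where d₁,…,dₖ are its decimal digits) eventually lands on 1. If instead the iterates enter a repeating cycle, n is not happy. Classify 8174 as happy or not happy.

8174 → 8² + 1² + 7² + 4² = 130
130 → 1² + 3² + 0² = 10
10 → 1² + 0² = 1  — reached 1.

happy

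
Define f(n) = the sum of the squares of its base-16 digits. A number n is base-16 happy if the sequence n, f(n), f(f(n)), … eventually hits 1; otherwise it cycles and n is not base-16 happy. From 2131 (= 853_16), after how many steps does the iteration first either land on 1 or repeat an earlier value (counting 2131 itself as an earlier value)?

2131 = (8,5,3)_16 → 8² + 5² + 3² = 98
98 = (6,2)_16 → 6² + 2² = 40
40 = (2,8)_16 → 2² + 8² = 68
68 = (4,4)_16 → 4² + 4² = 32
32 = (2,0)_16 → 2² + 0² = 4
4 = (4)_16 → 4² = 16
16 = (1,0)_16 → 1² + 0² = 1  — reached 1.
That took 7 steps.

7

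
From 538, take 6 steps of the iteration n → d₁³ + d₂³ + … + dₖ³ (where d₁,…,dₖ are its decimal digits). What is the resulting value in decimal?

538 → 5³ + 3³ + 8³ = 125 + 27 + 512 = 664
664 → 6³ + 6³ + 4³ = 216 + 216 + 64 = 496
496 → 4³ + 9³ + 6³ = 64 + 729 + 216 = 1009
1009 → 1³ + 0³ + 0³ + 9³ = 1 + 0 + 0 + 729 = 730
730 → 7³ + 3³ + 0³ = 343 + 27 + 0 = 370
370 → 3³ + 7³ + 0³ = 27 + 343 + 0 = 370

370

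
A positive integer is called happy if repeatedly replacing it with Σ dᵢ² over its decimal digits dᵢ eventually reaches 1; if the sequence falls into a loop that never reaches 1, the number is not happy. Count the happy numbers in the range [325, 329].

325: 325 → 38 → 73 → 58 → 89 → 145 → 42 → 20 → 4 → 16 → 37 → 58  — not happy
326: 326 → 49 → 97 → 130 → 10 → 1  — happy
327: 327 → 62 → 40 → 16 → 37 → 58 → 89 → 145 → 42 → 20 → 4 → 16  — not happy
328: 328 → 77 → 98 → 145 → 42 → 20 → 4 → 16 → 37 → 58 → 89 → 145  — not happy
329: 329 → 94 → 97 → 130 → 10 → 1  — happy
happy: 326, 329

2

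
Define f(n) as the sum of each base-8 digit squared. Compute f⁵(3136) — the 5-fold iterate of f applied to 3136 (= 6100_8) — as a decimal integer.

3136 = (6,1,0,0)_8 → 6² + 1² + 0² + 0² = 37
37 = (4,5)_8 → 4² + 5² = 41
41 = (5,1)_8 → 5² + 1² = 26
26 = (3,2)_8 → 3² + 2² = 13
13 = (1,5)_8 → 1² + 5² = 26

26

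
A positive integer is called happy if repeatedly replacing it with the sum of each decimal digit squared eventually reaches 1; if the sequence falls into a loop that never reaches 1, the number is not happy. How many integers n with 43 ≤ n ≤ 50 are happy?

43: 43 → 25 → 29 → 85 → 89 → 145 → 42 → 20 → 4 → 16 → 37 → 58 → 89  — not happy
44: 44 → 32 → 13 → 10 → 1  — happy
45: 45 → 41 → 17 → 50 → 25 → 29 → 85 → 89 → 145 → 42 → 20 → 4 → 16 → 37 → 58 → 89  — not happy
46: 46 → 52 → 29 → 85 → 89 → 145 → 42 → 20 → 4 → 16 → 37 → 58 → 89  — not happy
47: 47 → 65 → 61 → 37 → 58 → 89 → 145 → 42 → 20 → 4 → 16 → 37  — not happy
48: 48 → 80 → 64 → 52 → 29 → 85 → 89 → 145 → 42 → 20 → 4 → 16 → 37 → 58 → 89  — not happy
49: 49 → 97 → 130 → 10 → 1  — happy
50: 50 → 25 → 29 → 85 → 89 → 145 → 42 → 20 → 4 → 16 → 37 → 58 → 89  — not happy
happy: 44, 49

2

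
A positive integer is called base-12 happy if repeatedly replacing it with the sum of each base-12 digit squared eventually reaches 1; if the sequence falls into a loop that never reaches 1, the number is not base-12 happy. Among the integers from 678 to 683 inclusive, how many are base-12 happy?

1

678: 678 → 116 → 145 → 2 → 4 → 16 → 17 → 26 → 8 → 64 → 41 → 34 → 104 → 128 → 164 → 66 → 61 → 26  (repeats 26)
679: 679 → 129 → 181 → 11 → 121 → 101 → 89 → 74 → 40 → 25 → 5 → 25  (repeats 25)
680: 680 → 144 → 1  (reaches 1)
681: 681 → 161 → 27 → 13 → 2 → 4 → 16 → 17 → 26 → 8 → 64 → 41 → 34 → 104 → 128 → 164 → 66 → 61 → 26  (repeats 26)
682: 682 → 180 → 10 → 100 → 80 → 100  (repeats 100)
683: 683 → 201 → 98 → 68 → 89 → 74 → 40 → 25 → 5 → 25  (repeats 25)
base-12 happy: 680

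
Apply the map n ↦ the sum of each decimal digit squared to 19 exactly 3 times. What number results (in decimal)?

19 → 82
82 → 68
68 → 100

100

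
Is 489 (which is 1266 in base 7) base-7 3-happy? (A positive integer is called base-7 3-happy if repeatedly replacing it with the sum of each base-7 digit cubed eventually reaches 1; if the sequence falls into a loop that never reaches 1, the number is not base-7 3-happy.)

not base-7 3-happy

489 = (1,2,6,6)_7 → 441
441 = (1,2,0,0)_7 → 9
9 = (1,2)_7 → 9  — 9 already seen; the sequence cycles without reaching 1.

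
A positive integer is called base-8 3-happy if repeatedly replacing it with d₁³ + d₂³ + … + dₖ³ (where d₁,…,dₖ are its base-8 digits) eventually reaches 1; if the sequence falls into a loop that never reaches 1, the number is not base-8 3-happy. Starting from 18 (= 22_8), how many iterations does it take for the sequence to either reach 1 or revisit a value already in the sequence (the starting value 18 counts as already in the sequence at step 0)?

3

18 = (2,2)_8 → 16
16 = (2,0)_8 → 8
8 = (1,0)_8 → 1  — reached 1.
That took 3 steps.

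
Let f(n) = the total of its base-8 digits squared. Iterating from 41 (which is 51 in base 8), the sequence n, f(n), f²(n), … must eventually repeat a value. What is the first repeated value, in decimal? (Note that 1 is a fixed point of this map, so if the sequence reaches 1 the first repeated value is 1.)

26

41 = (5,1)_8 → 5² + 1² = 25 + 1 = 26
26 = (3,2)_8 → 3² + 2² = 9 + 4 = 13
13 = (1,5)_8 → 1² + 5² = 1 + 25 = 26  — 26 already appeared earlier.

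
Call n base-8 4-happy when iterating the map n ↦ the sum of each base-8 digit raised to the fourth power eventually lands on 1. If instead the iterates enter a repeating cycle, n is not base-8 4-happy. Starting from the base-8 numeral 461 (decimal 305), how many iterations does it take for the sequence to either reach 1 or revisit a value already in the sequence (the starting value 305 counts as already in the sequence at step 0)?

305 = (4,6,1)_8 → 4⁴ + 6⁴ + 1⁴ = 256 + 1296 + 1 = 1553
1553 = (3,0,2,1)_8 → 3⁴ + 0⁴ + 2⁴ + 1⁴ = 81 + 0 + 16 + 1 = 98
98 = (1,4,2)_8 → 1⁴ + 4⁴ + 2⁴ = 1 + 256 + 16 = 273
273 = (4,2,1)_8 → 4⁴ + 2⁴ + 1⁴ = 256 + 16 + 1 = 273  — 273 repeats.
That took 4 steps.

4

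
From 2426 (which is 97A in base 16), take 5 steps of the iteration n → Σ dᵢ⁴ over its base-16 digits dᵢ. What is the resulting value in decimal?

2426 = (9,7,10)_16 → 9⁴ + 7⁴ + 10⁴ = 6561 + 2401 + 10000 = 18962
18962 = (4,10,1,2)_16 → 4⁴ + 10⁴ + 1⁴ + 2⁴ = 256 + 10000 + 1 + 16 = 10273
10273 = (2,8,2,1)_16 → 2⁴ + 8⁴ + 2⁴ + 1⁴ = 16 + 4096 + 16 + 1 = 4129
4129 = (1,0,2,1)_16 → 1⁴ + 0⁴ + 2⁴ + 1⁴ = 1 + 0 + 16 + 1 = 18
18 = (1,2)_16 → 1⁴ + 2⁴ = 1 + 16 = 17

17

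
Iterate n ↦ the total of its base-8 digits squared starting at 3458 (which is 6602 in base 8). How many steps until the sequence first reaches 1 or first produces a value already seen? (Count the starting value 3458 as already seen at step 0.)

4

3458 = (6,6,0,2)_8 → 6² + 6² + 0² + 2² = 76
76 = (1,1,4)_8 → 1² + 1² + 4² = 18
18 = (2,2)_8 → 2² + 2² = 8
8 = (1,0)_8 → 1² + 0² = 1  — reached 1.
That took 4 steps.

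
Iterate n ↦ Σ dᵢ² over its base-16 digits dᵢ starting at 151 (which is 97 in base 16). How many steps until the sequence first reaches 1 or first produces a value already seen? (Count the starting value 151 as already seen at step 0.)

151 = (9,7)_16 → 130
130 = (8,2)_16 → 68
68 = (4,4)_16 → 32
32 = (2,0)_16 → 4
4 = (4)_16 → 16
16 = (1,0)_16 → 1  — reached 1.
That took 6 steps.

6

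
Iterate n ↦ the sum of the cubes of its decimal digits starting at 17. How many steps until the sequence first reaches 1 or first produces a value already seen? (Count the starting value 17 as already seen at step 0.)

17 → 1³ + 7³ = 344
344 → 3³ + 4³ + 4³ = 155
155 → 1³ + 5³ + 5³ = 251
251 → 2³ + 5³ + 1³ = 134
134 → 1³ + 3³ + 4³ = 92
92 → 9³ + 2³ = 737
737 → 7³ + 3³ + 7³ = 713
713 → 7³ + 1³ + 3³ = 371
371 → 3³ + 7³ + 1³ = 371  — 371 repeats.
That took 9 steps.

9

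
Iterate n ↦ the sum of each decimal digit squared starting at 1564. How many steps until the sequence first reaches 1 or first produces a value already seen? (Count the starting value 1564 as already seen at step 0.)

13

1564 → 78
78 → 113
113 → 11
11 → 2
2 → 4
4 → 16
16 → 37
37 → 58
58 → 89
89 → 145
145 → 42
42 → 20
20 → 4  — 4 repeats.
That took 13 steps.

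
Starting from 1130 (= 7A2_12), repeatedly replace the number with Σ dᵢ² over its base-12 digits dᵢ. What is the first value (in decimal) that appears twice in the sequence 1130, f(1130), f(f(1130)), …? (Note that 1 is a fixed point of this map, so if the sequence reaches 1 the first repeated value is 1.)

5

1130 = (7,10,2)_12 → 7² + 10² + 2² = 49 + 100 + 4 = 153
153 = (1,0,9)_12 → 1² + 0² + 9² = 1 + 0 + 81 = 82
82 = (6,10)_12 → 6² + 10² = 36 + 100 = 136
136 = (11,4)_12 → 11² + 4² = 121 + 16 = 137
137 = (11,5)_12 → 11² + 5² = 121 + 25 = 146
146 = (1,0,2)_12 → 1² + 0² + 2² = 1 + 0 + 4 = 5
5 = (5)_12 → 5² = 25
25 = (2,1)_12 → 2² + 1² = 4 + 1 = 5  — 5 already appeared earlier.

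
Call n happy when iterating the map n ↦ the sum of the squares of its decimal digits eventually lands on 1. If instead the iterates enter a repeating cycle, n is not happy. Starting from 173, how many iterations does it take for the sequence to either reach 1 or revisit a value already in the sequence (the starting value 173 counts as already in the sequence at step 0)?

11

173 → 1² + 7² + 3² = 59
59 → 5² + 9² = 106
106 → 1² + 0² + 6² = 37
37 → 3² + 7² = 58
58 → 5² + 8² = 89
89 → 8² + 9² = 145
145 → 1² + 4² + 5² = 42
42 → 4² + 2² = 20
20 → 2² + 0² = 4
4 → 4² = 16
16 → 1² + 6² = 37  — 37 repeats.
That took 11 steps.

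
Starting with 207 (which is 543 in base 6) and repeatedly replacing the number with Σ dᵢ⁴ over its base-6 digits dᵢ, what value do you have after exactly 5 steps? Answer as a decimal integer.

207 = (5,4,3)_6 → 5⁴ + 4⁴ + 3⁴ = 625 + 256 + 81 = 962
962 = (4,2,4,2)_6 → 4⁴ + 2⁴ + 4⁴ + 2⁴ = 256 + 16 + 256 + 16 = 544
544 = (2,3,0,4)_6 → 2⁴ + 3⁴ + 0⁴ + 4⁴ = 16 + 81 + 0 + 256 = 353
353 = (1,3,4,5)_6 → 1⁴ + 3⁴ + 4⁴ + 5⁴ = 1 + 81 + 256 + 625 = 963
963 = (4,2,4,3)_6 → 4⁴ + 2⁴ + 4⁴ + 3⁴ = 256 + 16 + 256 + 81 = 609

609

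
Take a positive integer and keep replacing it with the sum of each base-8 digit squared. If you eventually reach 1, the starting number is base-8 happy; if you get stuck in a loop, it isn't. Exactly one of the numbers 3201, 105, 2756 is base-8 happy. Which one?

105

3201: 3201 → 41 → 26 → 13 → 26  — repeats 26 (not base-8 happy)
105: 105 → 27 → 18 → 8 → 1  — reaches 1 (base-8 happy)
2756: 2756 → 50 → 40 → 25 → 10 → 5 → 25  — repeats 25 (not base-8 happy)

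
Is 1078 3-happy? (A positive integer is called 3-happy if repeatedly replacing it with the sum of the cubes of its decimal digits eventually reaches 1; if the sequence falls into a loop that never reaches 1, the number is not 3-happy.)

1078 → 1³ + 0³ + 7³ + 8³ = 1 + 0 + 343 + 512 = 856
856 → 8³ + 5³ + 6³ = 512 + 125 + 216 = 853
853 → 8³ + 5³ + 3³ = 512 + 125 + 27 = 664
664 → 6³ + 6³ + 4³ = 216 + 216 + 64 = 496
496 → 4³ + 9³ + 6³ = 64 + 729 + 216 = 1009
1009 → 1³ + 0³ + 0³ + 9³ = 1 + 0 + 0 + 729 = 730
730 → 7³ + 3³ + 0³ = 343 + 27 + 0 = 370
370 → 3³ + 7³ + 0³ = 27 + 343 + 0 = 370  — 370 already seen; the sequence cycles without reaching 1.

not 3-happy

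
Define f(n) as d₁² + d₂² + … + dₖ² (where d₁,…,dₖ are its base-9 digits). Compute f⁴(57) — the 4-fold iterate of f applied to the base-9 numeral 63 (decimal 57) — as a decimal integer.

89

57 = (6,3)_9 → 45
45 = (5,0)_9 → 25
25 = (2,7)_9 → 53
53 = (5,8)_9 → 89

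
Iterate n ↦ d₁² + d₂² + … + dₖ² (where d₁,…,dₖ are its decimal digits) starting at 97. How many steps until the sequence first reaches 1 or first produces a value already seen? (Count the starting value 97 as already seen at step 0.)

3

97 → 9² + 7² = 81 + 49 = 130
130 → 1² + 3² + 0² = 1 + 9 + 0 = 10
10 → 1² + 0² = 1 + 0 = 1  — reached 1.
That took 3 steps.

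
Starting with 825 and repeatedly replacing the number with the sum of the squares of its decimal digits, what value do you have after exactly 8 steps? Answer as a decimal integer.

89

825 → 8² + 2² + 5² = 93
93 → 9² + 3² = 90
90 → 9² + 0² = 81
81 → 8² + 1² = 65
65 → 6² + 5² = 61
61 → 6² + 1² = 37
37 → 3² + 7² = 58
58 → 5² + 8² = 89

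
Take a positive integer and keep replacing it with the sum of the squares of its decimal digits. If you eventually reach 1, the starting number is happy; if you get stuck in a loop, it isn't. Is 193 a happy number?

happy

193 → 1² + 9² + 3² = 1 + 81 + 9 = 91
91 → 9² + 1² = 81 + 1 = 82
82 → 8² + 2² = 64 + 4 = 68
68 → 6² + 8² = 36 + 64 = 100
100 → 1² + 0² + 0² = 1 + 0 + 0 = 1  — reached 1.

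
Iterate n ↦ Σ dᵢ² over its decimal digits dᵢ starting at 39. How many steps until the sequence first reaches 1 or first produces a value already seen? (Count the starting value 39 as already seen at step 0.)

39 → 3² + 9² = 90
90 → 9² + 0² = 81
81 → 8² + 1² = 65
65 → 6² + 5² = 61
61 → 6² + 1² = 37
37 → 3² + 7² = 58
58 → 5² + 8² = 89
89 → 8² + 9² = 145
145 → 1² + 4² + 5² = 42
42 → 4² + 2² = 20
20 → 2² + 0² = 4
4 → 4² = 16
16 → 1² + 6² = 37  — 37 repeats.
That took 13 steps.

13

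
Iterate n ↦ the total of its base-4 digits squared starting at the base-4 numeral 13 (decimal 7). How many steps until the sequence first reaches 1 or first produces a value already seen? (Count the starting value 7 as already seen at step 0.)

4

7 = (1,3)_4 → 1² + 3² = 10
10 = (2,2)_4 → 2² + 2² = 8
8 = (2,0)_4 → 2² + 0² = 4
4 = (1,0)_4 → 1² + 0² = 1  — reached 1.
That took 4 steps.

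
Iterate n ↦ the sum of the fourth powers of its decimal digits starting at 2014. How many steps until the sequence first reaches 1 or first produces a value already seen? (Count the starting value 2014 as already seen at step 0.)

2014 → 2⁴ + 0⁴ + 1⁴ + 4⁴ = 16 + 0 + 1 + 256 = 273
273 → 2⁴ + 7⁴ + 3⁴ = 16 + 2401 + 81 = 2498
2498 → 2⁴ + 4⁴ + 9⁴ + 8⁴ = 16 + 256 + 6561 + 4096 = 10929
10929 → 1⁴ + 0⁴ + 9⁴ + 2⁴ + 9⁴ = 1 + 0 + 6561 + 16 + 6561 = 13139
13139 → 1⁴ + 3⁴ + 1⁴ + 3⁴ + 9⁴ = 1 + 81 + 1 + 81 + 6561 = 6725
6725 → 6⁴ + 7⁴ + 2⁴ + 5⁴ = 1296 + 2401 + 16 + 625 = 4338
4338 → 4⁴ + 3⁴ + 3⁴ + 8⁴ = 256 + 81 + 81 + 4096 = 4514
4514 → 4⁴ + 5⁴ + 1⁴ + 4⁴ = 256 + 625 + 1 + 256 = 1138
1138 → 1⁴ + 1⁴ + 3⁴ + 8⁴ = 1 + 1 + 81 + 4096 = 4179
4179 → 4⁴ + 1⁴ + 7⁴ + 9⁴ = 256 + 1 + 2401 + 6561 = 9219
9219 → 9⁴ + 2⁴ + 1⁴ + 9⁴ = 6561 + 16 + 1 + 6561 = 13139  — 13139 repeats.
That took 11 steps.

11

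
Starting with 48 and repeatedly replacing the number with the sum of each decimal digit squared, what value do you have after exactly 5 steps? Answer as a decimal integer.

48 → 4² + 8² = 16 + 64 = 80
80 → 8² + 0² = 64 + 0 = 64
64 → 6² + 4² = 36 + 16 = 52
52 → 5² + 2² = 25 + 4 = 29
29 → 2² + 9² = 4 + 81 = 85

85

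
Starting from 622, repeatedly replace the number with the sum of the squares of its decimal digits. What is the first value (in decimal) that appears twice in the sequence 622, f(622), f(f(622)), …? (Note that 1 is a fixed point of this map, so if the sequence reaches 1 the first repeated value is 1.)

1

622 → 6² + 2² + 2² = 36 + 4 + 4 = 44
44 → 4² + 4² = 16 + 16 = 32
32 → 3² + 2² = 9 + 4 = 13
13 → 1² + 3² = 1 + 9 = 10
10 → 1² + 0² = 1 + 0 = 1  — reached the fixed point 1.
1 → 1, so 1 is the first repeated value.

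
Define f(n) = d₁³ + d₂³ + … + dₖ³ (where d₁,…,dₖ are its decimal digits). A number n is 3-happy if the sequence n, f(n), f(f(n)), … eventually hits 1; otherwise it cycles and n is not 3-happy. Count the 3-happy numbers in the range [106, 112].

106: 106 → 217 → 352 → 160 → 217  (repeats 217)
107: 107 → 344 → 155 → 251 → 134 → 92 → 737 → 713 → 371 → 371  (repeats 371)
108: 108 → 513 → 153 → 153  (repeats 153)
109: 109 → 730 → 370 → 370  (repeats 370)
110: 110 → 2 → 8 → 512 → 134 → 92 → 737 → 713 → 371 → 371  (repeats 371)
111: 111 → 3 → 27 → 351 → 153 → 153  (repeats 153)
112: 112 → 10 → 1  (reaches 1)
3-happy: 112

1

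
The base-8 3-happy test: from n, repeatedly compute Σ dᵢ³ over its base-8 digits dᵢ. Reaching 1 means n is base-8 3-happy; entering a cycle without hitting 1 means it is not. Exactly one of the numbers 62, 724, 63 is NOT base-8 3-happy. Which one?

62

62: 62 → 559 → 469 → 476 → 434 → 440 → 559  — repeats 559 (not base-8 3-happy)
724: 724 → 100 → 129 → 9 → 2 → 8 → 1  — reaches 1 (base-8 3-happy)
63: 63 → 686 → 350 → 368 → 341 → 258 → 72 → 2 → 8 → 1  — reaches 1 (base-8 3-happy)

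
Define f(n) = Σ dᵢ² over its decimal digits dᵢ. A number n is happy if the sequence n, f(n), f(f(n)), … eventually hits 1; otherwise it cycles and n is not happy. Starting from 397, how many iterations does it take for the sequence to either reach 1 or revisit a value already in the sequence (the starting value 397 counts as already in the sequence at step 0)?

397 → 139
139 → 91
91 → 82
82 → 68
68 → 100
100 → 1  — reached 1.
That took 6 steps.

6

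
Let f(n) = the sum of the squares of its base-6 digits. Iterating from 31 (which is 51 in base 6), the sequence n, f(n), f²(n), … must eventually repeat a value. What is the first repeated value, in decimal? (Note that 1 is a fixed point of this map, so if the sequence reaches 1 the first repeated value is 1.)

31 = (5,1)_6 → 26
26 = (4,2)_6 → 20
20 = (3,2)_6 → 13
13 = (2,1)_6 → 5
5 = (5)_6 → 25
25 = (4,1)_6 → 17
17 = (2,5)_6 → 29
29 = (4,5)_6 → 41
41 = (1,0,5)_6 → 26  — 26 already appeared earlier.

26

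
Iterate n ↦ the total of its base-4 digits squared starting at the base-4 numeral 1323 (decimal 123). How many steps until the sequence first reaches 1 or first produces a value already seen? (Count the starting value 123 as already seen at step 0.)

123 = (1,3,2,3)_4 → 1² + 3² + 2² + 3² = 1 + 9 + 4 + 9 = 23
23 = (1,1,3)_4 → 1² + 1² + 3² = 1 + 1 + 9 = 11
11 = (2,3)_4 → 2² + 3² = 4 + 9 = 13
13 = (3,1)_4 → 3² + 1² = 9 + 1 = 10
10 = (2,2)_4 → 2² + 2² = 4 + 4 = 8
8 = (2,0)_4 → 2² + 0² = 4 + 0 = 4
4 = (1,0)_4 → 1² + 0² = 1 + 0 = 1  — reached 1.
That took 7 steps.

7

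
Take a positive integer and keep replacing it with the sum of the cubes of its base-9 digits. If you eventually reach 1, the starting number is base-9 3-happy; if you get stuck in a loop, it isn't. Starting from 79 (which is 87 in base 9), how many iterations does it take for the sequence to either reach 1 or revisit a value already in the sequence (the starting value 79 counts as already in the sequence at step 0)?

79 = (8,7)_9 → 8³ + 7³ = 855
855 = (1,1,5,0)_9 → 1³ + 1³ + 5³ + 0³ = 127
127 = (1,5,1)_9 → 1³ + 5³ + 1³ = 127  — 127 repeats.
That took 3 steps.

3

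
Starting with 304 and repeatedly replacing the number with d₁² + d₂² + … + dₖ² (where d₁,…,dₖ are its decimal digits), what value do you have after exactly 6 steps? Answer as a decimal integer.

304 → 3² + 0² + 4² = 25
25 → 2² + 5² = 29
29 → 2² + 9² = 85
85 → 8² + 5² = 89
89 → 8² + 9² = 145
145 → 1² + 4² + 5² = 42

42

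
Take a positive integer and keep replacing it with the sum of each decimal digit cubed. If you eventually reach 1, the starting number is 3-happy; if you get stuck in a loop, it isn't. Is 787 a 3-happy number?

3-happy

787 → 7³ + 8³ + 7³ = 1198
1198 → 1³ + 1³ + 9³ + 8³ = 1243
1243 → 1³ + 2³ + 4³ + 3³ = 100
100 → 1³ + 0³ + 0³ = 1  — reached 1.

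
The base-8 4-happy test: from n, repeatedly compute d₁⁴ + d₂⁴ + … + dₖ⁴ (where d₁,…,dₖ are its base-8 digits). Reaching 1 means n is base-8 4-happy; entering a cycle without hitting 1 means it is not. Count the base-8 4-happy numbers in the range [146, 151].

2

146: 146 → 48 → 1296 → 288 → 512 → 1  (reaches 1)
147: 147 → 113 → 1298 → 304 → 1552 → 97 → 258 → 272 → 272  (repeats 272)
148: 148 → 288 → 512 → 1  (reaches 1)
149: 149 → 657 → 34 → 272 → 272  (repeats 272)
150: 150 → 1328 → 1568 → 337 → 642 → 33 → 257 → 257  (repeats 257)
151: 151 → 2433 → 1553 → 98 → 273 → 273  (repeats 273)
base-8 4-happy: 146, 148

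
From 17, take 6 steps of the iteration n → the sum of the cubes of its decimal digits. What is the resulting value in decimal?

17 → 344
344 → 155
155 → 251
251 → 134
134 → 92
92 → 737

737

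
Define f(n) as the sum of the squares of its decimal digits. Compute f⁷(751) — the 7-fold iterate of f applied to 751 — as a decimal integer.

751 → 7² + 5² + 1² = 75
75 → 7² + 5² = 74
74 → 7² + 4² = 65
65 → 6² + 5² = 61
61 → 6² + 1² = 37
37 → 3² + 7² = 58
58 → 5² + 8² = 89

89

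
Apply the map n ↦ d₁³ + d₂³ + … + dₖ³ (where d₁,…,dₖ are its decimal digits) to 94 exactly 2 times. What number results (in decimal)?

1099

94 → 9³ + 4³ = 729 + 64 = 793
793 → 7³ + 9³ + 3³ = 343 + 729 + 27 = 1099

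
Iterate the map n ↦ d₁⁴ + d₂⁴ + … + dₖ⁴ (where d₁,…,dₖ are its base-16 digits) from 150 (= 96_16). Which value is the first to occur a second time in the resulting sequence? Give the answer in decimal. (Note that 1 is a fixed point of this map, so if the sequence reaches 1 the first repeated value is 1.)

150 = (9,6)_16 → 9⁴ + 6⁴ = 7857
7857 = (1,14,11,1)_16 → 1⁴ + 14⁴ + 11⁴ + 1⁴ = 53059
53059 = (12,15,4,3)_16 → 12⁴ + 15⁴ + 4⁴ + 3⁴ = 71698
71698 = (1,1,8,1,2)_16 → 1⁴ + 1⁴ + 8⁴ + 1⁴ + 2⁴ = 4115
4115 = (1,0,1,3)_16 → 1⁴ + 0⁴ + 1⁴ + 3⁴ = 83
83 = (5,3)_16 → 5⁴ + 3⁴ = 706
706 = (2,12,2)_16 → 2⁴ + 12⁴ + 2⁴ = 20768
20768 = (5,1,2,0)_16 → 5⁴ + 1⁴ + 2⁴ + 0⁴ = 642
642 = (2,8,2)_16 → 2⁴ + 8⁴ + 2⁴ = 4128
4128 = (1,0,2,0)_16 → 1⁴ + 0⁴ + 2⁴ + 0⁴ = 17
17 = (1,1)_16 → 1⁴ + 1⁴ = 2
2 = (2)_16 → 2⁴ = 16
16 = (1,0)_16 → 1⁴ + 0⁴ = 1  — reached the fixed point 1.
1 → 1, so 1 is the first repeated value.

1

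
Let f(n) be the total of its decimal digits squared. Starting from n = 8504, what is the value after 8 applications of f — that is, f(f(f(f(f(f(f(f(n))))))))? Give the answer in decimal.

8504 → 8² + 5² + 0² + 4² = 64 + 25 + 0 + 16 = 105
105 → 1² + 0² + 5² = 1 + 0 + 25 = 26
26 → 2² + 6² = 4 + 36 = 40
40 → 4² + 0² = 16 + 0 = 16
16 → 1² + 6² = 1 + 36 = 37
37 → 3² + 7² = 9 + 49 = 58
58 → 5² + 8² = 25 + 64 = 89
89 → 8² + 9² = 64 + 81 = 145

145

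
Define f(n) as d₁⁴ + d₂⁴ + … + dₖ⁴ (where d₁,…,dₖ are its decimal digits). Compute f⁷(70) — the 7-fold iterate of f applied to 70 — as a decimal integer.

4338

70 → 7⁴ + 0⁴ = 2401
2401 → 2⁴ + 4⁴ + 0⁴ + 1⁴ = 273
273 → 2⁴ + 7⁴ + 3⁴ = 2498
2498 → 2⁴ + 4⁴ + 9⁴ + 8⁴ = 10929
10929 → 1⁴ + 0⁴ + 9⁴ + 2⁴ + 9⁴ = 13139
13139 → 1⁴ + 3⁴ + 1⁴ + 3⁴ + 9⁴ = 6725
6725 → 6⁴ + 7⁴ + 2⁴ + 5⁴ = 4338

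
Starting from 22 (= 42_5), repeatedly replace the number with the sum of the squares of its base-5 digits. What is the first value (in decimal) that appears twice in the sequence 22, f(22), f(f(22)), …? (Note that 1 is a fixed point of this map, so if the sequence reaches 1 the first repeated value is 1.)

22 = (4,2)_5 → 4² + 2² = 16 + 4 = 20
20 = (4,0)_5 → 4² + 0² = 16 + 0 = 16
16 = (3,1)_5 → 3² + 1² = 9 + 1 = 10
10 = (2,0)_5 → 2² + 0² = 4 + 0 = 4
4 = (4)_5 → 4² = 16  — 16 already appeared earlier.

16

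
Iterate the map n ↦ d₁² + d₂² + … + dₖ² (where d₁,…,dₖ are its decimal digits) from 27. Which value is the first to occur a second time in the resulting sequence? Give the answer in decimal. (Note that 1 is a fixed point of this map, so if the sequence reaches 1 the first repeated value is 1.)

89

27 → 2² + 7² = 53
53 → 5² + 3² = 34
34 → 3² + 4² = 25
25 → 2² + 5² = 29
29 → 2² + 9² = 85
85 → 8² + 5² = 89
89 → 8² + 9² = 145
145 → 1² + 4² + 5² = 42
42 → 4² + 2² = 20
20 → 2² + 0² = 4
4 → 4² = 16
16 → 1² + 6² = 37
37 → 3² + 7² = 58
58 → 5² + 8² = 89  — 89 already appeared earlier.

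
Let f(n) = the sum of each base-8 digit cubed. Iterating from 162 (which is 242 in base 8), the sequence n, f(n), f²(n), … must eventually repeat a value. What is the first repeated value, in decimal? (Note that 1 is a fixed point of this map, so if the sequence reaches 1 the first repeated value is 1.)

162 = (2,4,2)_8 → 2³ + 4³ + 2³ = 80
80 = (1,2,0)_8 → 1³ + 2³ + 0³ = 9
9 = (1,1)_8 → 1³ + 1³ = 2
2 = (2)_8 → 2³ = 8
8 = (1,0)_8 → 1³ + 0³ = 1  — reached the fixed point 1.
1 → 1, so 1 is the first repeated value.

1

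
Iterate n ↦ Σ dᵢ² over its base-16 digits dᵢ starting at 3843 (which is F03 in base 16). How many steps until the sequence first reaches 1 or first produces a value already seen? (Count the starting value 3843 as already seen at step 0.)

11

3843 = (15,0,3)_16 → 15² + 0² + 3² = 225 + 0 + 9 = 234
234 = (14,10)_16 → 14² + 10² = 196 + 100 = 296
296 = (1,2,8)_16 → 1² + 2² + 8² = 1 + 4 + 64 = 69
69 = (4,5)_16 → 4² + 5² = 16 + 25 = 41
41 = (2,9)_16 → 2² + 9² = 4 + 81 = 85
85 = (5,5)_16 → 5² + 5² = 25 + 25 = 50
50 = (3,2)_16 → 3² + 2² = 9 + 4 = 13
13 = (13)_16 → 13² = 169
169 = (10,9)_16 → 10² + 9² = 100 + 81 = 181
181 = (11,5)_16 → 11² + 5² = 121 + 25 = 146
146 = (9,2)_16 → 9² + 2² = 81 + 4 = 85  — 85 repeats.
That took 11 steps.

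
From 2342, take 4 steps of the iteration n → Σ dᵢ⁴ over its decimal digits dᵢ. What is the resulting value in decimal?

6725

2342 → 2⁴ + 3⁴ + 4⁴ + 2⁴ = 369
369 → 3⁴ + 6⁴ + 9⁴ = 7938
7938 → 7⁴ + 9⁴ + 3⁴ + 8⁴ = 13139
13139 → 1⁴ + 3⁴ + 1⁴ + 3⁴ + 9⁴ = 6725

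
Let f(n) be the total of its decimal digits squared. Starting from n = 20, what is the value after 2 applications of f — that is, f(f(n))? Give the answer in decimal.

16

20 → 2² + 0² = 4 + 0 = 4
4 → 4² = 16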